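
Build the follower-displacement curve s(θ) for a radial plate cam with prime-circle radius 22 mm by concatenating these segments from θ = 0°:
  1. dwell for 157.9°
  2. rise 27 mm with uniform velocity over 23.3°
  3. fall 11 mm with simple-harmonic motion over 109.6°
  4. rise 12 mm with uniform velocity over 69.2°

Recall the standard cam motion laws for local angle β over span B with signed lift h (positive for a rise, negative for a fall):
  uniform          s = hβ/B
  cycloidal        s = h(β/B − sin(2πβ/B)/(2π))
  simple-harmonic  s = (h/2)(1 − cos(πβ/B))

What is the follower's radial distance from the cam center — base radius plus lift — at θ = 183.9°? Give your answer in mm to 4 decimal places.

seg 1 [0°–157.9°] dwell: s stays 0.0000
seg 2 [157.9°–181.2°] uniform, h=27: full span → s += 27 → s = 27.0000
seg 3 [181.2°–290.8°] simple-harmonic, h=-11: θ=183.9° here. β=2.7, B=109.6. -11/2·(1 − cos(π·0.0246)) = -0.0165 → s = 26.9835
radial distance = base radius + s = 22 + 26.9835 = 48.9835

48.9835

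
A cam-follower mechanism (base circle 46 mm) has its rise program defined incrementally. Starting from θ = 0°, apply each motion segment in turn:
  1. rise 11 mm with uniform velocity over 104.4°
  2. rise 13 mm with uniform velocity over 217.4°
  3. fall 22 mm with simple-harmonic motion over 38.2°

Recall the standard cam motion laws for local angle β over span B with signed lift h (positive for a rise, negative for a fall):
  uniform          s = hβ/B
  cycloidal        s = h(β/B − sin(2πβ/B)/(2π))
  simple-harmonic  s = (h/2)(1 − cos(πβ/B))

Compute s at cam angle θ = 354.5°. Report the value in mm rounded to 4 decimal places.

seg 1 [0°–104.4°] uniform, h=11: full span → s += 11 → s = 11.0000
seg 2 [104.4°–321.8°] uniform, h=13: full span → s += 13 → s = 24.0000
seg 3 [321.8°–360°] simple-harmonic, h=-22: θ=354.5° here. β=32.7, B=38.2. -22/2·(1 − cos(π·0.8560)) = -20.8938 → s = 3.1062

3.1062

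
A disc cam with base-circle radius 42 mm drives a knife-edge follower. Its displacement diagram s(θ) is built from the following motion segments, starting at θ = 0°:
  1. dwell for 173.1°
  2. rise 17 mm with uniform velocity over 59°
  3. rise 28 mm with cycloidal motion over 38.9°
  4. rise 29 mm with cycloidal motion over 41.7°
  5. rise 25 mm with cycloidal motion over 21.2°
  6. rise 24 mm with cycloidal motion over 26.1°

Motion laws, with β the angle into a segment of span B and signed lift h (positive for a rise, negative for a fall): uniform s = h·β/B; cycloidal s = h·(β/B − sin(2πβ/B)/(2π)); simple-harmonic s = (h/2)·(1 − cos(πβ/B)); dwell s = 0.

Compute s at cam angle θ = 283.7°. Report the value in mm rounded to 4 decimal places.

seg 1 [0°–173.1°] dwell: s stays 0.0000
seg 2 [173.1°–232.1°] uniform, h=17: full span → s += 17 → s = 17.0000
seg 3 [232.1°–271°] cycloidal, h=28: full span → s += 28 → s = 45.0000
seg 4 [271°–312.7°] cycloidal, h=29: θ=283.7° here. β=12.7, B=41.7. 29·(0.3046 − sin(2π·0.3046)/(2π)) = 4.4852 → s = 49.4852

49.4852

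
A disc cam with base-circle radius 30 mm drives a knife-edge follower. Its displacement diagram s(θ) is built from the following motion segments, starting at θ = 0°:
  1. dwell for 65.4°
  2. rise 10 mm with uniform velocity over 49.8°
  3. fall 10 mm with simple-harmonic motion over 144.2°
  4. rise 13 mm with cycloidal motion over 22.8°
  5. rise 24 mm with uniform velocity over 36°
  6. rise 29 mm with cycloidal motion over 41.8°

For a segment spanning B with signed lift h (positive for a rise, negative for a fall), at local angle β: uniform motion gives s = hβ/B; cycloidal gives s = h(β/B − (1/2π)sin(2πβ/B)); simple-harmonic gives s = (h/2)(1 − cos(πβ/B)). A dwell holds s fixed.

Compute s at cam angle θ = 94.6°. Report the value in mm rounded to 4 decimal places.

seg 1 [0°–65.4°] dwell: s stays 0.0000
seg 2 [65.4°–115.2°] uniform, h=10: θ=94.6° here. β=29.2, B=49.8. 10·29.2/49.8 = 5.8635 → s = 5.8635

5.8635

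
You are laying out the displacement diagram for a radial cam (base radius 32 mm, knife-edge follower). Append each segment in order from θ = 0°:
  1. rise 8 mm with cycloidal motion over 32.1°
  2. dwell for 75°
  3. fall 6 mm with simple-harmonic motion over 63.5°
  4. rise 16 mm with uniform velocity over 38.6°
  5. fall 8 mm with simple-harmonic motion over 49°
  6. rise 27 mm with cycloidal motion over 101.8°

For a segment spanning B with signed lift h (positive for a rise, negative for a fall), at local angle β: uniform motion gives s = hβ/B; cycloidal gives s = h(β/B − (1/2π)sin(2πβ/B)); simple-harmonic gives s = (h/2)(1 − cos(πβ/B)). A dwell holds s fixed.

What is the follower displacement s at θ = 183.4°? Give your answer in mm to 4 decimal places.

seg 1 [0°–32.1°] cycloidal, h=8: full span → s += 8 → s = 8.0000
seg 2 [32.1°–107.1°] dwell: s stays 8.0000
seg 3 [107.1°–170.6°] simple-harmonic, h=-6: full span → s += -6 → s = 2.0000
seg 4 [170.6°–209.2°] uniform, h=16: θ=183.4° here. β=12.8, B=38.6. 16·12.8/38.6 = 5.3057 → s = 7.3057

7.3057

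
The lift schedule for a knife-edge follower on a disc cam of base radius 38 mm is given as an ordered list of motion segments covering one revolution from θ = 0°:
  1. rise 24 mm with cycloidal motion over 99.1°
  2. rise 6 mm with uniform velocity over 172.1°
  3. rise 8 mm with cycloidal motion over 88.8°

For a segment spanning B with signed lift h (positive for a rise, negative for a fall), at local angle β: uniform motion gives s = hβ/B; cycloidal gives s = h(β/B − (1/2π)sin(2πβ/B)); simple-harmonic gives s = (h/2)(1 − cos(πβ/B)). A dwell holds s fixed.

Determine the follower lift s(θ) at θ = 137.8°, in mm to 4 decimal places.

seg 1 [0°–99.1°] cycloidal, h=24: full span → s += 24 → s = 24.0000
seg 2 [99.1°–271.2°] uniform, h=6: θ=137.8° here. β=38.7, B=172.1. 6·38.7/172.1 = 1.3492 → s = 25.3492

25.3492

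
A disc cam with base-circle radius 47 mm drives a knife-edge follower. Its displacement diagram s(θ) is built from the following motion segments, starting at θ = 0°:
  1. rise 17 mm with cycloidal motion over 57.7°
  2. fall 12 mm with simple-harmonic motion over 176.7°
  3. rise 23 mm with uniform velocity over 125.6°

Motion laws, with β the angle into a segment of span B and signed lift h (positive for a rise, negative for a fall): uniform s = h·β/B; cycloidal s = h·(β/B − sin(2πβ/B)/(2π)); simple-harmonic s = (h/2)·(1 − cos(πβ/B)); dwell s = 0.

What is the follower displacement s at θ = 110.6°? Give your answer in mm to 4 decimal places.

seg 1 [0°–57.7°] cycloidal, h=17: full span → s += 17 → s = 17.0000
seg 2 [57.7°–234.4°] simple-harmonic, h=-12: θ=110.6° here. β=52.9, B=176.7. -12/2·(1 − cos(π·0.2994)) = -2.4638 → s = 14.5362

14.5362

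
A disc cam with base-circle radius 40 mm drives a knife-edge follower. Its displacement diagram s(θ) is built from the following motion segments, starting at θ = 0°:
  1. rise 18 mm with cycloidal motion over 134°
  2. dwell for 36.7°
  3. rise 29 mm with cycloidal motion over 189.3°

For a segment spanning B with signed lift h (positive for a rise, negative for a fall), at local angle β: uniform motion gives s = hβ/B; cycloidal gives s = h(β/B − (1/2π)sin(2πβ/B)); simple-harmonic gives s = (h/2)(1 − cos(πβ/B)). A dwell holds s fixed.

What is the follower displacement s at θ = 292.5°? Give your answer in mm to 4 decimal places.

seg 1 [0°–134°] cycloidal, h=18: full span → s += 18 → s = 18.0000
seg 2 [134°–170.7°] dwell: s stays 18.0000
seg 3 [170.7°–360°] cycloidal, h=29: θ=292.5° here. β=121.8, B=189.3. 29·(0.6434 − sin(2π·0.6434)/(2π)) = 22.2780 → s = 40.2780

40.2780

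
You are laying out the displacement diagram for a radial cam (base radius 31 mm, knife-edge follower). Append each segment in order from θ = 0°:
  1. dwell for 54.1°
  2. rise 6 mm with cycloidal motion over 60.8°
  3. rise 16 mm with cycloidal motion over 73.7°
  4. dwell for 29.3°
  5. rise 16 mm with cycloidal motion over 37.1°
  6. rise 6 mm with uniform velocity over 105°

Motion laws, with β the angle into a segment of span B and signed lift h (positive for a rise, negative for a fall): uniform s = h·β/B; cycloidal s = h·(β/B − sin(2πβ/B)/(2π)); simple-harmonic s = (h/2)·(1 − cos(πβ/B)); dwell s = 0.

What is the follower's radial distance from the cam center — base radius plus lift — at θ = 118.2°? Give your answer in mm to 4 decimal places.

seg 1 [0°–54.1°] dwell: s stays 0.0000
seg 2 [54.1°–114.9°] cycloidal, h=6: full span → s += 6 → s = 6.0000
seg 3 [114.9°–188.6°] cycloidal, h=16: θ=118.2° here. β=3.3, B=73.7. 16·(0.0448 − sin(2π·0.0448)/(2π)) = 0.0094 → s = 6.0094
radial distance = base radius + s = 31 + 6.0094 = 37.0094

37.0094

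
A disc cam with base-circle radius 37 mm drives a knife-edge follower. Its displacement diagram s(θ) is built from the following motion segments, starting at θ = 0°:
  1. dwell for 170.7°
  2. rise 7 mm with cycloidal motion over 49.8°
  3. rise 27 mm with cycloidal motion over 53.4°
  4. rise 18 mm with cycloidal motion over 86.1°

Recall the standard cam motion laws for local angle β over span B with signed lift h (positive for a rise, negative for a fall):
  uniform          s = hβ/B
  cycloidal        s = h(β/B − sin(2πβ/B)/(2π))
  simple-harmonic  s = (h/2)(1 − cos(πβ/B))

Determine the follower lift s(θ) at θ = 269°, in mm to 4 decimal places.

seg 1 [0°–170.7°] dwell: s stays 0.0000
seg 2 [170.7°–220.5°] cycloidal, h=7: full span → s += 7 → s = 7.0000
seg 3 [220.5°–273.9°] cycloidal, h=27: θ=269° here. β=48.5, B=53.4. 27·(0.9082 − sin(2π·0.9082)/(2π)) = 26.8650 → s = 33.8650

33.8650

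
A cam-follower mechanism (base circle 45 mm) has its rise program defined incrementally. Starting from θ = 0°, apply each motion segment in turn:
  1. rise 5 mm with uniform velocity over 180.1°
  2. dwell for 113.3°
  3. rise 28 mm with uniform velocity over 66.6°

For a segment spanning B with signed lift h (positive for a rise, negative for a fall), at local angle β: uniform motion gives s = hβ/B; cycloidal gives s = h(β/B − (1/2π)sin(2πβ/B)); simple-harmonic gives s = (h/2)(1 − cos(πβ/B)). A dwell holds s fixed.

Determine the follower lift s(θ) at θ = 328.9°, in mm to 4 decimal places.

seg 1 [0°–180.1°] uniform, h=5: full span → s += 5 → s = 5.0000
seg 2 [180.1°–293.4°] dwell: s stays 5.0000
seg 3 [293.4°–360°] uniform, h=28: θ=328.9° here. β=35.5, B=66.6. 28·35.5/66.6 = 14.9249 → s = 19.9249

19.9249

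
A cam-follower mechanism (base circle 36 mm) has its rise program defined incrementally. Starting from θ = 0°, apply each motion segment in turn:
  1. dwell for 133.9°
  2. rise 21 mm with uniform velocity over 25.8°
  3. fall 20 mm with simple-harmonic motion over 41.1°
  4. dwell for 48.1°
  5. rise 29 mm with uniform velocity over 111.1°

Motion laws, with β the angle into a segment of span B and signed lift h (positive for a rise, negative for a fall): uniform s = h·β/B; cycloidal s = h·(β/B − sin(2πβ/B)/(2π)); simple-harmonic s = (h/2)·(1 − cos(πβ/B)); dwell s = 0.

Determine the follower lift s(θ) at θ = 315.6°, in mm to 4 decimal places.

seg 1 [0°–133.9°] dwell: s stays 0.0000
seg 2 [133.9°–159.7°] uniform, h=21: full span → s += 21 → s = 21.0000
seg 3 [159.7°–200.8°] simple-harmonic, h=-20: full span → s += -20 → s = 1.0000
seg 4 [200.8°–248.9°] dwell: s stays 1.0000
seg 5 [248.9°–360°] uniform, h=29: θ=315.6° here. β=66.7, B=111.1. 29·66.7/111.1 = 17.4104 → s = 18.4104

18.4104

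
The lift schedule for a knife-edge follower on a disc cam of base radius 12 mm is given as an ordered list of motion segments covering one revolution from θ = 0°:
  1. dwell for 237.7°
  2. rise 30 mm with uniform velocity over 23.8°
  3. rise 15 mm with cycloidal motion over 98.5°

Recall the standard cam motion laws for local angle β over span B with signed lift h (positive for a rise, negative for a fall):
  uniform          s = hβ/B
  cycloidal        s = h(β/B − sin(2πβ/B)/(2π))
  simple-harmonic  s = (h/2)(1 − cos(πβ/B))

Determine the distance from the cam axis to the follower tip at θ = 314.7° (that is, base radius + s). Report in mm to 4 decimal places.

seg 1 [0°–237.7°] dwell: s stays 0.0000
seg 2 [237.7°–261.5°] uniform, h=30: full span → s += 30 → s = 30.0000
seg 3 [261.5°–360°] cycloidal, h=15: θ=314.7° here. β=53.2, B=98.5. 15·(0.5401 − sin(2π·0.5401)/(2π)) = 8.6967 → s = 38.6967
radial distance = base radius + s = 12 + 38.6967 = 50.6967

50.6967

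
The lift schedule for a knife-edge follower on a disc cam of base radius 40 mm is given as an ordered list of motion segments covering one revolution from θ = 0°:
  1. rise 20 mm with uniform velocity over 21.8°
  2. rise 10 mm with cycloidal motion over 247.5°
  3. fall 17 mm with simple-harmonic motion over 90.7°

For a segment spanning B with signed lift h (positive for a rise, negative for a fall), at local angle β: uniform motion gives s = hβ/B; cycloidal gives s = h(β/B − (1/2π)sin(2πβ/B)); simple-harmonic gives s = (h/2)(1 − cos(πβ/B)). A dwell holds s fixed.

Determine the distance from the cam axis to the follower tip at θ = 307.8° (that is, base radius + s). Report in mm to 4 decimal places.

seg 1 [0°–21.8°] uniform, h=20: full span → s += 20 → s = 20.0000
seg 2 [21.8°–269.3°] cycloidal, h=10: full span → s += 10 → s = 30.0000
seg 3 [269.3°–360°] simple-harmonic, h=-17: θ=307.8° here. β=38.5, B=90.7. -17/2·(1 − cos(π·0.4245)) = -6.5021 → s = 23.4979
radial distance = base radius + s = 40 + 23.4979 = 63.4979

63.4979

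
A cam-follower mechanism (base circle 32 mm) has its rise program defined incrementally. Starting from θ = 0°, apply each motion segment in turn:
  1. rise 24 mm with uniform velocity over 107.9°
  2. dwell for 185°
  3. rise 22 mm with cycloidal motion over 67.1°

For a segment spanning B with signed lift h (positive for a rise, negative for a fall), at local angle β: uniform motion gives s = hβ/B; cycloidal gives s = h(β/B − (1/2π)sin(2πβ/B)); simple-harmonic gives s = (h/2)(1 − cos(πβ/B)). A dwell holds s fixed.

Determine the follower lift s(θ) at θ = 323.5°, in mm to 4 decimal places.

seg 1 [0°–107.9°] uniform, h=24: full span → s += 24 → s = 24.0000
seg 2 [107.9°–292.9°] dwell: s stays 24.0000
seg 3 [292.9°–360°] cycloidal, h=22: θ=323.5° here. β=30.6, B=67.1. 22·(0.4560 − sin(2π·0.4560)/(2π)) = 9.0778 → s = 33.0778

33.0778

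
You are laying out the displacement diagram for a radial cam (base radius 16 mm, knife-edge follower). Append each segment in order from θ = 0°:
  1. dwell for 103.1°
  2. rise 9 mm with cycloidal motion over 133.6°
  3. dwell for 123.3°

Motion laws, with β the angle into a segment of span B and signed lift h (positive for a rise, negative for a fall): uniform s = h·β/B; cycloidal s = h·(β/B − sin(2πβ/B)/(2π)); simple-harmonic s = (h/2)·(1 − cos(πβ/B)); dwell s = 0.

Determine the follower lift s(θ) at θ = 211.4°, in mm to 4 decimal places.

seg 1 [0°–103.1°] dwell: s stays 0.0000
seg 2 [103.1°–236.7°] cycloidal, h=9: θ=211.4° here. β=108.3, B=133.6. 9·(0.8106 − sin(2π·0.8106)/(2π)) = 8.6254 → s = 8.6254

8.6254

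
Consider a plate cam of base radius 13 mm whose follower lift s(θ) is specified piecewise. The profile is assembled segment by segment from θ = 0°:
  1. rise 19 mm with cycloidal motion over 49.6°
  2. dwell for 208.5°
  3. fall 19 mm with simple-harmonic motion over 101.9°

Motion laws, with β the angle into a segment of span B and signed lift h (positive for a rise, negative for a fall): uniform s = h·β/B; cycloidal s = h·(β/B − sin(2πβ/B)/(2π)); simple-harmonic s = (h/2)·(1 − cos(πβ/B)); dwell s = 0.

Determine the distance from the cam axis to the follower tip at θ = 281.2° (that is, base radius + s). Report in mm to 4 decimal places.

seg 1 [0°–49.6°] cycloidal, h=19: full span → s += 19 → s = 19.0000
seg 2 [49.6°–258.1°] dwell: s stays 19.0000
seg 3 [258.1°–360°] simple-harmonic, h=-19: θ=281.2° here. β=23.1, B=101.9. -19/2·(1 − cos(π·0.2267)) = -2.3091 → s = 16.6909
radial distance = base radius + s = 13 + 16.6909 = 29.6909

29.6909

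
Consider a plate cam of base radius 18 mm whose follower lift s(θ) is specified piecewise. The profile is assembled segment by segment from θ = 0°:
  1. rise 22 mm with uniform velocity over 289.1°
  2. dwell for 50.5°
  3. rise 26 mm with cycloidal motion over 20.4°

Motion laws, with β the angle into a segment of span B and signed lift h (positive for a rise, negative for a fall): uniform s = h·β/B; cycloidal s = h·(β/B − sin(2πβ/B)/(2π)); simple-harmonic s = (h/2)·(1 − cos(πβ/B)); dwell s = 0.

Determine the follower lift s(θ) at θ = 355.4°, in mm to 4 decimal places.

seg 1 [0°–289.1°] uniform, h=22: full span → s += 22 → s = 22.0000
seg 2 [289.1°–339.6°] dwell: s stays 22.0000
seg 3 [339.6°–360°] cycloidal, h=26: θ=355.4° here. β=15.8, B=20.4. 26·(0.7745 − sin(2π·0.7745)/(2π)) = 24.2263 → s = 46.2263

46.2263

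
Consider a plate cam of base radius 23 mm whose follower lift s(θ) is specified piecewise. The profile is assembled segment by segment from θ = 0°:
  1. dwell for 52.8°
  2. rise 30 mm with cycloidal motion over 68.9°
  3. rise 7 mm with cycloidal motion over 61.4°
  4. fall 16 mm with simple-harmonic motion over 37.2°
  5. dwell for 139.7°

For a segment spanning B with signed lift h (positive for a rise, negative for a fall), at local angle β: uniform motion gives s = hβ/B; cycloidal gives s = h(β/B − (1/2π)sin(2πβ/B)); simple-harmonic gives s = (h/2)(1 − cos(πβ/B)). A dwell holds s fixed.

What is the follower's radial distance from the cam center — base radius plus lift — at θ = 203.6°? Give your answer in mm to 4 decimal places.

seg 1 [0°–52.8°] dwell: s stays 0.0000
seg 2 [52.8°–121.7°] cycloidal, h=30: full span → s += 30 → s = 30.0000
seg 3 [121.7°–183.1°] cycloidal, h=7: full span → s += 7 → s = 37.0000
seg 4 [183.1°–220.3°] simple-harmonic, h=-16: θ=203.6° here. β=20.5, B=37.2. -16/2·(1 − cos(π·0.5511)) = -9.2782 → s = 27.7218
radial distance = base radius + s = 23 + 27.7218 = 50.7218

50.7218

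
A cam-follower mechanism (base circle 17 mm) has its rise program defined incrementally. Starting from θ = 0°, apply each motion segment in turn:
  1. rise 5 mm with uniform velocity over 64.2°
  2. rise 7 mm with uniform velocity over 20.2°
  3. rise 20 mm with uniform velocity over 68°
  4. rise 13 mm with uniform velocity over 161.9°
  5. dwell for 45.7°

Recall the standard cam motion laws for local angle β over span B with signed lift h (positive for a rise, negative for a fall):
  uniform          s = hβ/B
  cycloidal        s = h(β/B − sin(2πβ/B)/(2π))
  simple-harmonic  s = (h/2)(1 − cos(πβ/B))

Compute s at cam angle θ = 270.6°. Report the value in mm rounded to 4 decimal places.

seg 1 [0°–64.2°] uniform, h=5: full span → s += 5 → s = 5.0000
seg 2 [64.2°–84.4°] uniform, h=7: full span → s += 7 → s = 12.0000
seg 3 [84.4°–152.4°] uniform, h=20: full span → s += 20 → s = 32.0000
seg 4 [152.4°–314.3°] uniform, h=13: θ=270.6° here. β=118.2, B=161.9. 13·118.2/161.9 = 9.4910 → s = 41.4910

41.4910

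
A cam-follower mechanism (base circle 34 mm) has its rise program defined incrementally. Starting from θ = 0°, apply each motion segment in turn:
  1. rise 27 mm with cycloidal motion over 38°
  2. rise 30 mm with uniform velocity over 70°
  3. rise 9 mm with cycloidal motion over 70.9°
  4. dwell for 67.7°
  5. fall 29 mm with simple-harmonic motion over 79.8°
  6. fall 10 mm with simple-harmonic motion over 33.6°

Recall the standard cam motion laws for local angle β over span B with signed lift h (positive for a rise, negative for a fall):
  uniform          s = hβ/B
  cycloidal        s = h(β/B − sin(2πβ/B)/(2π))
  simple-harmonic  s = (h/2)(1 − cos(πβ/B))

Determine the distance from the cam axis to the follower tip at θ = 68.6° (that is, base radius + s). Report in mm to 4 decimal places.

seg 1 [0°–38°] cycloidal, h=27: full span → s += 27 → s = 27.0000
seg 2 [38°–108°] uniform, h=30: θ=68.6° here. β=30.6, B=70. 30·30.6/70 = 13.1143 → s = 40.1143
radial distance = base radius + s = 34 + 40.1143 = 74.1143

74.1143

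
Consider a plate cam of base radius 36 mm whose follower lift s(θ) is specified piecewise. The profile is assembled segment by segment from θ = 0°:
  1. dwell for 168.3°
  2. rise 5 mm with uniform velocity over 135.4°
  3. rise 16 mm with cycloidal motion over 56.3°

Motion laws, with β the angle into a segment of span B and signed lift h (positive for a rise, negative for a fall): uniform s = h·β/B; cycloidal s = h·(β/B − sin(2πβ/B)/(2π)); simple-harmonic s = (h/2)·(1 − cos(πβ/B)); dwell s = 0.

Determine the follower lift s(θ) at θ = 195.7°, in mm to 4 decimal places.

seg 1 [0°–168.3°] dwell: s stays 0.0000
seg 2 [168.3°–303.7°] uniform, h=5: θ=195.7° here. β=27.4, B=135.4. 5·27.4/135.4 = 1.0118 → s = 1.0118

1.0118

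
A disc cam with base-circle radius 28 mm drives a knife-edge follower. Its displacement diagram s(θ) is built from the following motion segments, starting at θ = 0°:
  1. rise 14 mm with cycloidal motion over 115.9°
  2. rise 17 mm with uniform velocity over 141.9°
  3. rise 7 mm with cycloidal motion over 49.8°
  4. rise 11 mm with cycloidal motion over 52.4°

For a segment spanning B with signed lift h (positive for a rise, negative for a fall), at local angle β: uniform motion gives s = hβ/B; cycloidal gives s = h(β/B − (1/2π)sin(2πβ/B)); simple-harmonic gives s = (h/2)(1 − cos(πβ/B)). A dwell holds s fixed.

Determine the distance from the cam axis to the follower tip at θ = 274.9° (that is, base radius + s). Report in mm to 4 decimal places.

seg 1 [0°–115.9°] cycloidal, h=14: full span → s += 14 → s = 14.0000
seg 2 [115.9°–257.8°] uniform, h=17: full span → s += 17 → s = 31.0000
seg 3 [257.8°–307.6°] cycloidal, h=7: θ=274.9° here. β=17.1, B=49.8. 7·(0.3434 − sin(2π·0.3434)/(2π)) = 1.4758 → s = 32.4758
radial distance = base radius + s = 28 + 32.4758 = 60.4758

60.4758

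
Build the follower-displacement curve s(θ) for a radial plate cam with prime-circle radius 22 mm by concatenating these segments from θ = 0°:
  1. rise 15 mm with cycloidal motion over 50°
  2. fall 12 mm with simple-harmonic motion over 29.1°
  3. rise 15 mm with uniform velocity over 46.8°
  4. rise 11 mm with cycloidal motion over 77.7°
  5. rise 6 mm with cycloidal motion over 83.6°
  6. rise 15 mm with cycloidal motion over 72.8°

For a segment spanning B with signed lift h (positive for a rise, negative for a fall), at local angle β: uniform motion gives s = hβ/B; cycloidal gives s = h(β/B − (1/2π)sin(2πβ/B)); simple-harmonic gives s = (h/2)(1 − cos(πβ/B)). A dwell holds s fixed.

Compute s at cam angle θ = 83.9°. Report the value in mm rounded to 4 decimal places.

seg 1 [0°–50°] cycloidal, h=15: full span → s += 15 → s = 15.0000
seg 2 [50°–79.1°] simple-harmonic, h=-12: full span → s += -12 → s = 3.0000
seg 3 [79.1°–125.9°] uniform, h=15: θ=83.9° here. β=4.8, B=46.8. 15·4.8/46.8 = 1.5385 → s = 4.5385

4.5385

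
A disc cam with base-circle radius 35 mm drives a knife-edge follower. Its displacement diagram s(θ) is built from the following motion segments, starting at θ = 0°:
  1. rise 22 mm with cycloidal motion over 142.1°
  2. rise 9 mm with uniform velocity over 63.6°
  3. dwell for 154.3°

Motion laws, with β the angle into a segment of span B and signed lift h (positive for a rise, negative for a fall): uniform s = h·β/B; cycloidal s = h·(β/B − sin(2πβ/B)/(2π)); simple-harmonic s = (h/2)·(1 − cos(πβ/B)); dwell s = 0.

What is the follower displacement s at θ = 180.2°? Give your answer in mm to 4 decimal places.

seg 1 [0°–142.1°] cycloidal, h=22: full span → s += 22 → s = 22.0000
seg 2 [142.1°–205.7°] uniform, h=9: θ=180.2° here. β=38.1, B=63.6. 9·38.1/63.6 = 5.3915 → s = 27.3915

27.3915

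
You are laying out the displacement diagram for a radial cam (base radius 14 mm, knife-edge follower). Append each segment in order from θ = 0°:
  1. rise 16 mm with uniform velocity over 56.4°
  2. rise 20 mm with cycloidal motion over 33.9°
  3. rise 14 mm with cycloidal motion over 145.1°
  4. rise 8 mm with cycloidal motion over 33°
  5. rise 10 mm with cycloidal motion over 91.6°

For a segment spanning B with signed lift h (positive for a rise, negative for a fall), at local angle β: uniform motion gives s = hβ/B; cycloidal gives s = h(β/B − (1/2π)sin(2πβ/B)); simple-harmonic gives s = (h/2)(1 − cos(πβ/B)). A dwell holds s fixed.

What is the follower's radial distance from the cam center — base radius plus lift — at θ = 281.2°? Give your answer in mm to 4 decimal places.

seg 1 [0°–56.4°] uniform, h=16: full span → s += 16 → s = 16.0000
seg 2 [56.4°–90.3°] cycloidal, h=20: full span → s += 20 → s = 36.0000
seg 3 [90.3°–235.4°] cycloidal, h=14: full span → s += 14 → s = 50.0000
seg 4 [235.4°–268.4°] cycloidal, h=8: full span → s += 8 → s = 58.0000
seg 5 [268.4°–360°] cycloidal, h=10: θ=281.2° here. β=12.8, B=91.6. 10·(0.1397 − sin(2π·0.1397)/(2π)) = 0.1727 → s = 58.1727
radial distance = base radius + s = 14 + 58.1727 = 72.1727

72.1727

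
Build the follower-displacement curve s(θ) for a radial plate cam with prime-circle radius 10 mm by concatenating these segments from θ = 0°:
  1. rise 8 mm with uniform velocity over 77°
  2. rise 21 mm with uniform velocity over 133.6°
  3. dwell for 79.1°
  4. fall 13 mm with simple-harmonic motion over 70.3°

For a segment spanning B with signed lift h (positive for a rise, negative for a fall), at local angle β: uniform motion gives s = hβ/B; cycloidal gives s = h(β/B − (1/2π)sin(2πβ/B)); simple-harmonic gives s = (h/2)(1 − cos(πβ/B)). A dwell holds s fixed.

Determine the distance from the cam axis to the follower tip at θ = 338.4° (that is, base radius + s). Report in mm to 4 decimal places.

seg 1 [0°–77°] uniform, h=8: full span → s += 8 → s = 8.0000
seg 2 [77°–210.6°] uniform, h=21: full span → s += 21 → s = 29.0000
seg 3 [210.6°–289.7°] dwell: s stays 29.0000
seg 4 [289.7°–360°] simple-harmonic, h=-13: θ=338.4° here. β=48.7, B=70.3. -13/2·(1 − cos(π·0.6927)) = -10.1998 → s = 18.8002
radial distance = base radius + s = 10 + 18.8002 = 28.8002

28.8002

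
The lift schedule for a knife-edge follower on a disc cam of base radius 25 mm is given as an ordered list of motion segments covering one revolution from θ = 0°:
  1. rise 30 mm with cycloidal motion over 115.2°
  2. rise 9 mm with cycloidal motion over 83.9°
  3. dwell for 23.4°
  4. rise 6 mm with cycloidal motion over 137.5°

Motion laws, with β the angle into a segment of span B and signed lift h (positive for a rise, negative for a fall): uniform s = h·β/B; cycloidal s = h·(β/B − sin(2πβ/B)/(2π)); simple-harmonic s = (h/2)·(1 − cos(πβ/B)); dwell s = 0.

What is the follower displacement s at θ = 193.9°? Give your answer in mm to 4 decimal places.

seg 1 [0°–115.2°] cycloidal, h=30: full span → s += 30 → s = 30.0000
seg 2 [115.2°–199.1°] cycloidal, h=9: θ=193.9° here. β=78.7, B=83.9. 9·(0.9380 − sin(2π·0.9380)/(2π)) = 8.9860 → s = 38.9860

38.9860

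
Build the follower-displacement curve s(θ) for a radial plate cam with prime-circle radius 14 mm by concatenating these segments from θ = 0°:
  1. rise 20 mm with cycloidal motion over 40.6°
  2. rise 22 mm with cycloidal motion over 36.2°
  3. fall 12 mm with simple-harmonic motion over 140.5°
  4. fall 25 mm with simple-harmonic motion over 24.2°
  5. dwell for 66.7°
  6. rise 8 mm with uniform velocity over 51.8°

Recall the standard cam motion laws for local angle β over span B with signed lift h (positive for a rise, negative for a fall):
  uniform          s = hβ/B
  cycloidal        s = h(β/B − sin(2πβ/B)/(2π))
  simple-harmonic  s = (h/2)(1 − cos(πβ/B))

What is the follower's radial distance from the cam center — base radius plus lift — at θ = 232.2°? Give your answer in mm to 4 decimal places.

seg 1 [0°–40.6°] cycloidal, h=20: full span → s += 20 → s = 20.0000
seg 2 [40.6°–76.8°] cycloidal, h=22: full span → s += 22 → s = 42.0000
seg 3 [76.8°–217.3°] simple-harmonic, h=-12: full span → s += -12 → s = 30.0000
seg 4 [217.3°–241.5°] simple-harmonic, h=-25: θ=232.2° here. β=14.9, B=24.2. -25/2·(1 − cos(π·0.6157)) = -16.9442 → s = 13.0558
radial distance = base radius + s = 14 + 13.0558 = 27.0558

27.0558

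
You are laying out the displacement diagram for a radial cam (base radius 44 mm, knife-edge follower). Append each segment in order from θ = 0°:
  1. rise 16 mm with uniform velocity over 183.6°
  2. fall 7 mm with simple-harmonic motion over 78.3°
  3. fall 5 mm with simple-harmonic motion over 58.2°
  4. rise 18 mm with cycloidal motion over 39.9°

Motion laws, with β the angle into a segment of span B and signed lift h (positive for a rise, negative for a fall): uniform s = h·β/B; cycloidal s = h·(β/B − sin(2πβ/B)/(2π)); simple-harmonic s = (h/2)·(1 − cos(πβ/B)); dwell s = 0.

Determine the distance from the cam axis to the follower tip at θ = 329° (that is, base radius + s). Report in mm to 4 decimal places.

seg 1 [0°–183.6°] uniform, h=16: full span → s += 16 → s = 16.0000
seg 2 [183.6°–261.9°] simple-harmonic, h=-7: full span → s += -7 → s = 9.0000
seg 3 [261.9°–320.1°] simple-harmonic, h=-5: full span → s += -5 → s = 4.0000
seg 4 [320.1°–360°] cycloidal, h=18: θ=329° here. β=8.9, B=39.9. 18·(0.2231 − sin(2π·0.2231)/(2π)) = 1.1912 → s = 5.1912
radial distance = base radius + s = 44 + 5.1912 = 49.1912

49.1912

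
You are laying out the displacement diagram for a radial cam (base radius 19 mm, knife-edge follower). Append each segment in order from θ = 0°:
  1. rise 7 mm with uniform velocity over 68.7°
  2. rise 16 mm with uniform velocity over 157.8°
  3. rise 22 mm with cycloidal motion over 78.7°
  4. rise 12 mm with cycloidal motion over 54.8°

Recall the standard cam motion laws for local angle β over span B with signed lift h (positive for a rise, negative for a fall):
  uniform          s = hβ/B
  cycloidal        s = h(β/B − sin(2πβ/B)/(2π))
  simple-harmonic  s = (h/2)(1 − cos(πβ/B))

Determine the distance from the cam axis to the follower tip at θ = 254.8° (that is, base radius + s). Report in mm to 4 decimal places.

seg 1 [0°–68.7°] uniform, h=7: full span → s += 7 → s = 7.0000
seg 2 [68.7°–226.5°] uniform, h=16: full span → s += 16 → s = 23.0000
seg 3 [226.5°–305.2°] cycloidal, h=22: θ=254.8° here. β=28.3, B=78.7. 22·(0.3596 − sin(2π·0.3596)/(2π)) = 5.2075 → s = 28.2075
radial distance = base radius + s = 19 + 28.2075 = 47.2075

47.2075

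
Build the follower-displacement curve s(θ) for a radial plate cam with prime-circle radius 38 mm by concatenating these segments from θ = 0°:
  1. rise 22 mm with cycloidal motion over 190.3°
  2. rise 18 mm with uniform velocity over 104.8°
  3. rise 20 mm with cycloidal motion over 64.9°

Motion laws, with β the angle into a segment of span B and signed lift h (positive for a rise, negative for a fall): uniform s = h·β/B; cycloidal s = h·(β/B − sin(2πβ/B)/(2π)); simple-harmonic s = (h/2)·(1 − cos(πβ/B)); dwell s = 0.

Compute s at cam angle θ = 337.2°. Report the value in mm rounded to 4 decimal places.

seg 1 [0°–190.3°] cycloidal, h=22: full span → s += 22 → s = 22.0000
seg 2 [190.3°–295.1°] uniform, h=18: full span → s += 18 → s = 40.0000
seg 3 [295.1°–360°] cycloidal, h=20: θ=337.2° here. β=42.1, B=64.9. 20·(0.6487 − sin(2π·0.6487)/(2π)) = 15.5335 → s = 55.5335

55.5335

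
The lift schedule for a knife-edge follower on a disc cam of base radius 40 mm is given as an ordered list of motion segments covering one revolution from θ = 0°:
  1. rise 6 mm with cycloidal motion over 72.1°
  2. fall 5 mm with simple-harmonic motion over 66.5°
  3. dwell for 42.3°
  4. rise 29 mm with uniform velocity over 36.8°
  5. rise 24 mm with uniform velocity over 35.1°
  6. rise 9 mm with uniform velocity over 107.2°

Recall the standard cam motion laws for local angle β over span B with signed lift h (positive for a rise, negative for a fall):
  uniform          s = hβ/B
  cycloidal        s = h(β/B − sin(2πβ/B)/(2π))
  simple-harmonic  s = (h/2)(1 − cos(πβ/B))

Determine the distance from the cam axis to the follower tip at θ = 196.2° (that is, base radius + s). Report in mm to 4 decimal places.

seg 1 [0°–72.1°] cycloidal, h=6: full span → s += 6 → s = 6.0000
seg 2 [72.1°–138.6°] simple-harmonic, h=-5: full span → s += -5 → s = 1.0000
seg 3 [138.6°–180.9°] dwell: s stays 1.0000
seg 4 [180.9°–217.7°] uniform, h=29: θ=196.2° here. β=15.3, B=36.8. 29·15.3/36.8 = 12.0571 → s = 13.0571
radial distance = base radius + s = 40 + 13.0571 = 53.0571

53.0571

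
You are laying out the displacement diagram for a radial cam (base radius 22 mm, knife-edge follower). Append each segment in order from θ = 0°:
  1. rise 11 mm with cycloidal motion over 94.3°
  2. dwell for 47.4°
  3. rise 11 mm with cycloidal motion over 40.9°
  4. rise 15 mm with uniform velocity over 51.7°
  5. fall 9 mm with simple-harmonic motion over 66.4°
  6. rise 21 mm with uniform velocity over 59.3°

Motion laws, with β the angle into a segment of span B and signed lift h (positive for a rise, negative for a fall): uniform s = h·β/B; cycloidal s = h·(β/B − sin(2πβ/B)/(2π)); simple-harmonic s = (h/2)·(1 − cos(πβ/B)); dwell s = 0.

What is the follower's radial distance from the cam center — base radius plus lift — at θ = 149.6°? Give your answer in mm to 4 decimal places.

seg 1 [0°–94.3°] cycloidal, h=11: full span → s += 11 → s = 11.0000
seg 2 [94.3°–141.7°] dwell: s stays 11.0000
seg 3 [141.7°–182.6°] cycloidal, h=11: θ=149.6° here. β=7.9, B=40.9. 11·(0.1932 − sin(2π·0.1932)/(2π)) = 0.4845 → s = 11.4845
radial distance = base radius + s = 22 + 11.4845 = 33.4845

33.4845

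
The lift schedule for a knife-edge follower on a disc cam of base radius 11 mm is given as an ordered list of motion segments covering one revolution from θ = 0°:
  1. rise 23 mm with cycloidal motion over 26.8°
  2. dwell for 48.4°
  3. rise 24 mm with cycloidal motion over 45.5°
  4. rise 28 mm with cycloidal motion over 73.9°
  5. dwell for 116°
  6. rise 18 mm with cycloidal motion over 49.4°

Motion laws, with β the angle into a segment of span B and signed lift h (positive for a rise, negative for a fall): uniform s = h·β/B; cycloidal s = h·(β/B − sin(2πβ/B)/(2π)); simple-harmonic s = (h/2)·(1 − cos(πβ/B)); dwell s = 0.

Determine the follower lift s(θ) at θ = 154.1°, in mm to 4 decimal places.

seg 1 [0°–26.8°] cycloidal, h=23: full span → s += 23 → s = 23.0000
seg 2 [26.8°–75.2°] dwell: s stays 23.0000
seg 3 [75.2°–120.7°] cycloidal, h=24: full span → s += 24 → s = 47.0000
seg 4 [120.7°–194.6°] cycloidal, h=28: θ=154.1° here. β=33.4, B=73.9. 28·(0.4520 − sin(2π·0.4520)/(2π)) = 11.3302 → s = 58.3302

58.3302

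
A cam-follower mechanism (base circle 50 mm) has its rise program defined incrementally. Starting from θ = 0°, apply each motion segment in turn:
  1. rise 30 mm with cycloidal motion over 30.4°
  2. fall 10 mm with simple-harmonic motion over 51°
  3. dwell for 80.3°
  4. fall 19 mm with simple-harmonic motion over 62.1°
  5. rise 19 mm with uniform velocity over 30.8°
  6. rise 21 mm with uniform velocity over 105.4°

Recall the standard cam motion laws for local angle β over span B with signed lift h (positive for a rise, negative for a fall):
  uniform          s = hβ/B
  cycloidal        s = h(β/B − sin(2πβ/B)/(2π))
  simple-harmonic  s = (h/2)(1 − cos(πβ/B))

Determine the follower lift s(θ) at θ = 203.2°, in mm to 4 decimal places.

seg 1 [0°–30.4°] cycloidal, h=30: full span → s += 30 → s = 30.0000
seg 2 [30.4°–81.4°] simple-harmonic, h=-10: full span → s += -10 → s = 20.0000
seg 3 [81.4°–161.7°] dwell: s stays 20.0000
seg 4 [161.7°–223.8°] simple-harmonic, h=-19: θ=203.2° here. β=41.5, B=62.1. -19/2·(1 − cos(π·0.6683)) = -14.2916 → s = 5.7084

5.7084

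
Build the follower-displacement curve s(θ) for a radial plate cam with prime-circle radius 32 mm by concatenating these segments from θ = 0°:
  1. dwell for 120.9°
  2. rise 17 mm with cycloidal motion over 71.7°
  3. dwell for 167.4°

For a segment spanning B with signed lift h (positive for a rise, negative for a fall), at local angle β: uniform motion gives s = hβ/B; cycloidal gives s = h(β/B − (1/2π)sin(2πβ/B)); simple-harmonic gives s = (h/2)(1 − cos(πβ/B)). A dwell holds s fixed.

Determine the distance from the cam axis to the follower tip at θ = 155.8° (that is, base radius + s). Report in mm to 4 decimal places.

seg 1 [0°–120.9°] dwell: s stays 0.0000
seg 2 [120.9°–192.6°] cycloidal, h=17: θ=155.8° here. β=34.9, B=71.7. 17·(0.4868 − sin(2π·0.4868)/(2π)) = 8.0498 → s = 8.0498
radial distance = base radius + s = 32 + 8.0498 = 40.0498

40.0498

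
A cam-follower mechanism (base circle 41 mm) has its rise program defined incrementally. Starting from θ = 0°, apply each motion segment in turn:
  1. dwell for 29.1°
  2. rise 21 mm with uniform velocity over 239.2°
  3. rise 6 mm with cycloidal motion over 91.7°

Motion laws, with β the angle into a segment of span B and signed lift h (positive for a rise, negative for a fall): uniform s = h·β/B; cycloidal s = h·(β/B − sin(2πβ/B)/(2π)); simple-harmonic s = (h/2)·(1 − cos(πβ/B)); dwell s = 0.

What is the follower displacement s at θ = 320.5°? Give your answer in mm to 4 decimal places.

seg 1 [0°–29.1°] dwell: s stays 0.0000
seg 2 [29.1°–268.3°] uniform, h=21: full span → s += 21 → s = 21.0000
seg 3 [268.3°–360°] cycloidal, h=6: θ=320.5° here. β=52.2, B=91.7. 6·(0.5692 − sin(2π·0.5692)/(2π)) = 3.8180 → s = 24.8180

24.8180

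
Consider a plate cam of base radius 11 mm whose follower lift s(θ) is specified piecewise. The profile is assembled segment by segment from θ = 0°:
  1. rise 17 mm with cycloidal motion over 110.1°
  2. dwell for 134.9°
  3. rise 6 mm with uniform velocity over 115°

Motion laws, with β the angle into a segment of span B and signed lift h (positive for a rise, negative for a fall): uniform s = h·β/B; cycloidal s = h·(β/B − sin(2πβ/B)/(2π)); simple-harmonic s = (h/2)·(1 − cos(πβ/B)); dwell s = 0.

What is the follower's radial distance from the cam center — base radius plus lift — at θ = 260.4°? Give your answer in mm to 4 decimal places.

seg 1 [0°–110.1°] cycloidal, h=17: full span → s += 17 → s = 17.0000
seg 2 [110.1°–245°] dwell: s stays 17.0000
seg 3 [245°–360°] uniform, h=6: θ=260.4° here. β=15.4, B=115. 6·15.4/115 = 0.8035 → s = 17.8035
radial distance = base radius + s = 11 + 17.8035 = 28.8035

28.8035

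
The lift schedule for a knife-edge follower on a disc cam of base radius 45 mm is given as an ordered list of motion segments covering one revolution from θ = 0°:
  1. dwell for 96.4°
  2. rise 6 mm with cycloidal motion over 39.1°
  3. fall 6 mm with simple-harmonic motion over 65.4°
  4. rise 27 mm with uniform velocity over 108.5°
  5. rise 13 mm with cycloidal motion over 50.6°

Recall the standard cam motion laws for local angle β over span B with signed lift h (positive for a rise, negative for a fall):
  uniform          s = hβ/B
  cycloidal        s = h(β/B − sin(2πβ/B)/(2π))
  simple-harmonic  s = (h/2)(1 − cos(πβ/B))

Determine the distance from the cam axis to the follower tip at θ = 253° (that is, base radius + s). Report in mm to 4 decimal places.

seg 1 [0°–96.4°] dwell: s stays 0.0000
seg 2 [96.4°–135.5°] cycloidal, h=6: full span → s += 6 → s = 6.0000
seg 3 [135.5°–200.9°] simple-harmonic, h=-6: full span → s += -6 → s = 0.0000
seg 4 [200.9°–309.4°] uniform, h=27: θ=253° here. β=52.1, B=108.5. 27·52.1/108.5 = 12.9650 → s = 12.9650
radial distance = base radius + s = 45 + 12.9650 = 57.9650

57.9650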